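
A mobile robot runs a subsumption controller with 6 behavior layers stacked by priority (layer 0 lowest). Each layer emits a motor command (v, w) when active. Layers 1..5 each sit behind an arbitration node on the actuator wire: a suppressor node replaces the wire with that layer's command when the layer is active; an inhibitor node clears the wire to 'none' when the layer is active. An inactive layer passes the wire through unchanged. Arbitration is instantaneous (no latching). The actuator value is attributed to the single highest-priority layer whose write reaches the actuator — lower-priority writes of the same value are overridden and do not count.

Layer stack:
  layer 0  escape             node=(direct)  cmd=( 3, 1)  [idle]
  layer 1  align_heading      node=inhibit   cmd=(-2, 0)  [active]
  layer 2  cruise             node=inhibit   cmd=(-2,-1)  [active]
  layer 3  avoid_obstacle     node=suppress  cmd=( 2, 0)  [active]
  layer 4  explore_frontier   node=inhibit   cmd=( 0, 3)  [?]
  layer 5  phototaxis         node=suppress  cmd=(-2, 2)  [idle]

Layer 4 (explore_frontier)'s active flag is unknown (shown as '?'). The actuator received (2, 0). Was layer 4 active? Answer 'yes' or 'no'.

no

If layer 4 is active=yes:
  actuator would be none
If layer 4 is active=no:
  actuator would be (2, 0)
Observed (2, 0), so layer 4 was idle.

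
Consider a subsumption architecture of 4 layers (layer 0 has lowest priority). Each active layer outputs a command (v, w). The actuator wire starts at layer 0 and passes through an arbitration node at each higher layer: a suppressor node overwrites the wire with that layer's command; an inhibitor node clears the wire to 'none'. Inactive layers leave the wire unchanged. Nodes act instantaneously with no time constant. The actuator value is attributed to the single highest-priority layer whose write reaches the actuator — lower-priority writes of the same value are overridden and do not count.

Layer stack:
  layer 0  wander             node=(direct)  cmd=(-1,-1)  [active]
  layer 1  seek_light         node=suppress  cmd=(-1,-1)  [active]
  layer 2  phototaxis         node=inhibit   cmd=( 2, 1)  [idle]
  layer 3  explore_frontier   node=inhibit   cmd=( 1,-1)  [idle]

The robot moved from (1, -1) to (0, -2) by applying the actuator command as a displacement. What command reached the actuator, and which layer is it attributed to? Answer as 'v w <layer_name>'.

-1 -1 seek_light

displacement = (0, -2) − (1, -1) = (-1, -1)
layer 0 (wander) active — direct: (-1, -1)
layer 1 (seek_light) active — suppresses: (-1, -1)
layer 2 (phototaxis) idle — unchanged: (-1, -1)
layer 3 (explore_frontier) idle — unchanged: (-1, -1)
→ actuator (-1, -1) — from layer 1 (seek_light)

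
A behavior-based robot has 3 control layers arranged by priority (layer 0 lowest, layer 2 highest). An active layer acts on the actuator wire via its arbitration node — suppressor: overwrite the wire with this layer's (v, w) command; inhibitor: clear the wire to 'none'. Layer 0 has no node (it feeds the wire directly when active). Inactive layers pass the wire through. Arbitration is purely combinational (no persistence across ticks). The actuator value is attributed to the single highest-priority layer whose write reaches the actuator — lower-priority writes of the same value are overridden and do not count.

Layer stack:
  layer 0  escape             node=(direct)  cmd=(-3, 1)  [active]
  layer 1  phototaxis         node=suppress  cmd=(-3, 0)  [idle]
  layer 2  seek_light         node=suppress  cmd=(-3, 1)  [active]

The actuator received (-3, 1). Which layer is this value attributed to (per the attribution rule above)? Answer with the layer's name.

seek_light

layer 0 (escape) active — direct: (-3, 1)
layer 1 (phototaxis) idle — unchanged: (-3, 1)
layer 2 (seek_light) active — suppresses: (-3, 1)
→ actuator (-3, 1)
last writer: layer 2 = seek_light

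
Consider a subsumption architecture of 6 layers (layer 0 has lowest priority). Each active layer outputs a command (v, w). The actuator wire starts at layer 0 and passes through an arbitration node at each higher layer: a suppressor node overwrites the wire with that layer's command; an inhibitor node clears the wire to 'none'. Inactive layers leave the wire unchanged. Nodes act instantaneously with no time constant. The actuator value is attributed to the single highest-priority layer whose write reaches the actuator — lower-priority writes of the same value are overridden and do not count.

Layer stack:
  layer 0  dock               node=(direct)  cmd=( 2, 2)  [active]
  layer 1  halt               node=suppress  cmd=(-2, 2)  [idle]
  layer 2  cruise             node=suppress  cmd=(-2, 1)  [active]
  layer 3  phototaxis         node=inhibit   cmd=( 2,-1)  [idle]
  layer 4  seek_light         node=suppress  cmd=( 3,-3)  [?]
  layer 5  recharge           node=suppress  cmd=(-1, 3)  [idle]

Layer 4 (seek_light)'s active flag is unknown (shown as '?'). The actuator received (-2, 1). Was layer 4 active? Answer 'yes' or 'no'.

no

If layer 4 is active=yes:
  actuator would be (3, -3)
If layer 4 is active=no:
  actuator would be (-2, 1)
Observed (-2, 1), so layer 4 was idle.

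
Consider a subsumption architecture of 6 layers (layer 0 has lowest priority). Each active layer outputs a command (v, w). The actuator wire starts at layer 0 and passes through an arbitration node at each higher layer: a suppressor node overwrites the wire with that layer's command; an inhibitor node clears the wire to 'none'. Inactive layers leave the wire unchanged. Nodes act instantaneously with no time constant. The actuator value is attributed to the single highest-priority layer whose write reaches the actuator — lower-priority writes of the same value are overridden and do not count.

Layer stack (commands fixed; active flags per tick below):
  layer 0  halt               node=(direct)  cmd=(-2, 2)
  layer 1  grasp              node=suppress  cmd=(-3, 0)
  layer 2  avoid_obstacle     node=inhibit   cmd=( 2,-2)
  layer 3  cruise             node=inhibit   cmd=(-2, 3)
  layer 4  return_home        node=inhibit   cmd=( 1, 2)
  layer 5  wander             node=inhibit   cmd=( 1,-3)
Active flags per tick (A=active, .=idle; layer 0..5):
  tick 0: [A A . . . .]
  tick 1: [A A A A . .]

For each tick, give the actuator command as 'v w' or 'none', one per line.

tick 0:
  [0] halt on; wire := (-2, 2)
  [1] grasp on (suppress); wire := (-3, 0)
  [2] avoid_obstacle off; pass (-3, 0)
  [3] cruise off; pass (-3, 0)
  [4] return_home off; pass (-3, 0)
  [5] wander off; pass (-3, 0)
  output (-3, 0)
tick 1:
  [0] halt on; wire := (-2, 2)
  [1] grasp on (suppress); wire := (-3, 0)
  [2] avoid_obstacle on (inhibit); wire := none
  [3] cruise on (inhibit); wire := none
  [4] return_home off; pass none
  [5] wander off; pass none
  output none

-3 0
none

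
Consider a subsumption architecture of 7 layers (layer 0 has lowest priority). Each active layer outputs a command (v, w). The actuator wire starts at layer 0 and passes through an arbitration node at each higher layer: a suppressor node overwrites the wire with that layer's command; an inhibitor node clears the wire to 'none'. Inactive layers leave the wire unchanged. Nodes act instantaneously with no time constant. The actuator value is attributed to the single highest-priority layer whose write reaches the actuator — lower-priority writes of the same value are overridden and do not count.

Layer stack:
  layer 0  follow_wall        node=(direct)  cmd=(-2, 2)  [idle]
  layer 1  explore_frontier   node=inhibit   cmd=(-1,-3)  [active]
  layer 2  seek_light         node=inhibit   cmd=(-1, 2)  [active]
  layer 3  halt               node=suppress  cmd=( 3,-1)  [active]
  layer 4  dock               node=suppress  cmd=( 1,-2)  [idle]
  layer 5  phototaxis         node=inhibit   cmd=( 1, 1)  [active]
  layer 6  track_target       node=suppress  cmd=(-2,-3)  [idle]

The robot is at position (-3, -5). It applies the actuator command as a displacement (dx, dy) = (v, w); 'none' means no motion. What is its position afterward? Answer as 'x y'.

-3 -5

L0 follow_wall: idle → wire = none
L1 explore_frontier: active, inhibitor → wire = none
L2 seek_light: active, inhibitor → wire = none
L3 halt: active, suppressor → wire = (3, -1)
L4 dock: idle → wire stays (3, -1)
L5 phototaxis: active, inhibitor → wire = none
L6 track_target: idle → wire stays none
actuator = none
position: (-3, -5) + none = (-3, -5)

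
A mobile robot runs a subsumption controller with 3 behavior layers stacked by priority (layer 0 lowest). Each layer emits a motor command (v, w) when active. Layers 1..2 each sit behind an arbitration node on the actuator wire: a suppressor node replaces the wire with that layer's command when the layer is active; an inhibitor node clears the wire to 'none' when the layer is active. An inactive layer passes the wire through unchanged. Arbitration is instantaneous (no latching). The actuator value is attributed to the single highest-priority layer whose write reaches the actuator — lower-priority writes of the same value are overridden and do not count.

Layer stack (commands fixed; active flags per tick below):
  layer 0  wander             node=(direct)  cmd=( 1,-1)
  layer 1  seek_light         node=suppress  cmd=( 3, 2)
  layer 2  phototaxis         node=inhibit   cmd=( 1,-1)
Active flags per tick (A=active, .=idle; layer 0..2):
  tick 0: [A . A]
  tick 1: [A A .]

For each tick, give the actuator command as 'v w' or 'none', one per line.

none
3 2

tick 0:
  layer 0 (wander) active — direct: (1, -1)
  layer 1 (seek_light) idle — unchanged: (1, -1)
  layer 2 (phototaxis) active — inhibits: none
  → actuator none
tick 1:
  layer 0 (wander) active — direct: (1, -1)
  layer 1 (seek_light) active — suppresses: (3, 2)
  layer 2 (phototaxis) idle — unchanged: (3, 2)
  → actuator (3, 2)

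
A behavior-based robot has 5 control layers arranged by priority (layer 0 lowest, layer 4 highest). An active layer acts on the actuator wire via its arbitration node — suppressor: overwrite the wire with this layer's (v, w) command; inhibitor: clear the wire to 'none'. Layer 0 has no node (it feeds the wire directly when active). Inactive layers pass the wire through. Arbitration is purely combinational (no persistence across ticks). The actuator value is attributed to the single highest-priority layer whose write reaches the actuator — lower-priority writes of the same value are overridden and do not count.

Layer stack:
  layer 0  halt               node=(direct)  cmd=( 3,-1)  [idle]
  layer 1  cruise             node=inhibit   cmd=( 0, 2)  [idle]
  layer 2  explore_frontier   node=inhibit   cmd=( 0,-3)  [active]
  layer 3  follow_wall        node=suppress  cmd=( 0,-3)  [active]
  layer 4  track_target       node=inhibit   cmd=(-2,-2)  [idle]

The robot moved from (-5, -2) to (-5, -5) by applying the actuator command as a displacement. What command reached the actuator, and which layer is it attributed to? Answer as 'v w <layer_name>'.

0 -3 follow_wall

displacement = (-5, -5) − (-5, -2) = (0, -3)
[0] halt off; wire := none
[1] cruise off; pass none
[2] explore_frontier on (inhibit); wire := none
[3] follow_wall on (suppress); wire := (0, -3)
[4] track_target off; pass (0, -3)
output (0, -3) — from layer 3 (follow_wall)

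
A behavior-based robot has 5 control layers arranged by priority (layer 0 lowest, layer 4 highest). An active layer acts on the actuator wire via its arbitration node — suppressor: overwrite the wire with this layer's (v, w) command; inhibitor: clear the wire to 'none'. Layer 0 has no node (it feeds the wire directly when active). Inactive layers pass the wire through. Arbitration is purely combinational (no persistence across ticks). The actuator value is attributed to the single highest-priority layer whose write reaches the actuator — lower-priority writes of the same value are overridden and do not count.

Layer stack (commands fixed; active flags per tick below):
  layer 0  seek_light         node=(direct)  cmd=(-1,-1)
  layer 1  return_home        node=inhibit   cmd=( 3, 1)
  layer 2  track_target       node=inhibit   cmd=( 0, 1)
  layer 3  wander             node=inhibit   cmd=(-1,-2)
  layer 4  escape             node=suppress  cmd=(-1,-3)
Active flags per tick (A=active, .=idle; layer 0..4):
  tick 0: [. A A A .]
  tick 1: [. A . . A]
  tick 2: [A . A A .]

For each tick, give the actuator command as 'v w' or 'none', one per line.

none
-1 -3
none

tick 0:
  L0 seek_light: idle → wire = none
  L1 return_home: active, inhibitor → wire = none
  L2 track_target: active, inhibitor → wire = none
  L3 wander: active, inhibitor → wire = none
  L4 escape: idle → wire stays none
  actuator = none
tick 1:
  L0 seek_light: idle → wire = none
  L1 return_home: active, inhibitor → wire = none
  L2 track_target: idle → wire stays none
  L3 wander: idle → wire stays none
  L4 escape: active, suppressor → wire = (-1, -3)
  actuator = (-1, -3)
tick 2:
  L0 seek_light: active, feeds wire = (-1, -1)
  L1 return_home: idle → wire stays (-1, -1)
  L2 track_target: active, inhibitor → wire = none
  L3 wander: active, inhibitor → wire = none
  L4 escape: idle → wire stays none
  actuator = none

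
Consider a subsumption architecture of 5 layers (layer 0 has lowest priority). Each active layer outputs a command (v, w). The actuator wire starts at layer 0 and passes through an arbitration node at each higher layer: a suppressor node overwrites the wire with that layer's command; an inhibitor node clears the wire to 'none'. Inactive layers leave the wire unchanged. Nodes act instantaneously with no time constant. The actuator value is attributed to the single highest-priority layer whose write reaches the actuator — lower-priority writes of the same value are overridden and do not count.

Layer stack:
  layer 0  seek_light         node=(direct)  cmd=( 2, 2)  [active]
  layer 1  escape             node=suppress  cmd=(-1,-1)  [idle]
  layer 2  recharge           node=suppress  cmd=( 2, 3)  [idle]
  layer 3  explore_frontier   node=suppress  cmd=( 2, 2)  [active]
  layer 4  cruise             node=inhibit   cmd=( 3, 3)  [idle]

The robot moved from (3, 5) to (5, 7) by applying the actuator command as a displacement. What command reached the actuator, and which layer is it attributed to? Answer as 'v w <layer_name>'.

displacement = (5, 7) − (3, 5) = (2, 2)
[0] seek_light on; wire := (2, 2)
[1] escape off; pass (2, 2)
[2] recharge off; pass (2, 2)
[3] explore_frontier on (suppress); wire := (2, 2)
[4] cruise off; pass (2, 2)
output (2, 2) — from layer 3 (explore_frontier)

2 2 explore_frontier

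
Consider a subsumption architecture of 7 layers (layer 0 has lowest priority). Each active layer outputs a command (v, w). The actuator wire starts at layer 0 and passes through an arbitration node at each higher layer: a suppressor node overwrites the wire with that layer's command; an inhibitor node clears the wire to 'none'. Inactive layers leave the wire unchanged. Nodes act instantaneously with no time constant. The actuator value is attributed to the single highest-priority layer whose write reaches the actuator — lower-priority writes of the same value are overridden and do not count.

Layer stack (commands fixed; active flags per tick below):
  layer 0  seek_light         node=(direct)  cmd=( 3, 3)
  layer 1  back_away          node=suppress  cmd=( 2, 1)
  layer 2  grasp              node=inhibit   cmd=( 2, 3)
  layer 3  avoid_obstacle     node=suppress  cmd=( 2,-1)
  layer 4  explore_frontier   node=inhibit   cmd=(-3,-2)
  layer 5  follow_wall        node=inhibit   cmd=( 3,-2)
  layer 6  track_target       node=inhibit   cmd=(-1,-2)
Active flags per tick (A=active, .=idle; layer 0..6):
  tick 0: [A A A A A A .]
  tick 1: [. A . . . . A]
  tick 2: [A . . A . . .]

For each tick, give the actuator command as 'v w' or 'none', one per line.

none
none
2 -1

tick 0:
  layer 0 (seek_light) active — direct: (3, 3)
  layer 1 (back_away) active — suppresses: (2, 1)
  layer 2 (grasp) active — inhibits: none
  layer 3 (avoid_obstacle) active — suppresses: (2, -1)
  layer 4 (explore_frontier) active — inhibits: none
  layer 5 (follow_wall) active — inhibits: none
  layer 6 (track_target) idle — unchanged: none
  → actuator none
tick 1:
  layer 0 (seek_light) idle — none
  layer 1 (back_away) active — suppresses: (2, 1)
  layer 2 (grasp) idle — unchanged: (2, 1)
  layer 3 (avoid_obstacle) idle — unchanged: (2, 1)
  layer 4 (explore_frontier) idle — unchanged: (2, 1)
  layer 5 (follow_wall) idle — unchanged: (2, 1)
  layer 6 (track_target) active — inhibits: none
  → actuator none
tick 2:
  layer 0 (seek_light) active — direct: (3, 3)
  layer 1 (back_away) idle — unchanged: (3, 3)
  layer 2 (grasp) idle — unchanged: (3, 3)
  layer 3 (avoid_obstacle) active — suppresses: (2, -1)
  layer 4 (explore_frontier) idle — unchanged: (2, -1)
  layer 5 (follow_wall) idle — unchanged: (2, -1)
  layer 6 (track_target) idle — unchanged: (2, -1)
  → actuator (2, -1)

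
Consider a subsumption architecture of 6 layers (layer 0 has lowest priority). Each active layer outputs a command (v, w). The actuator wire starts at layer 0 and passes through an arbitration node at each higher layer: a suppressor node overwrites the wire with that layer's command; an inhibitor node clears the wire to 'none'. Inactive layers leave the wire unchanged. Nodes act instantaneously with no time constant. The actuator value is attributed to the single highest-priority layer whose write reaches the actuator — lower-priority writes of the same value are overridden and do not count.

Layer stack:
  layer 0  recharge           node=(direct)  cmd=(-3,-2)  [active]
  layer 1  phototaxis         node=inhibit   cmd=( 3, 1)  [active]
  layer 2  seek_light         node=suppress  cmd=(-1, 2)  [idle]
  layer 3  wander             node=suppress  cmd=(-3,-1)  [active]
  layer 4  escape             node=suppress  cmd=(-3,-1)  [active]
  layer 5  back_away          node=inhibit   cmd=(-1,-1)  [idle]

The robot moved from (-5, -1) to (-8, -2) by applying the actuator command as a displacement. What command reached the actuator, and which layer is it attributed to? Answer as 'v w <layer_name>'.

displacement = (-8, -2) − (-5, -1) = (-3, -1)
layer 0 (recharge) active — direct: (-3, -2)
layer 1 (phototaxis) active — inhibits: none
layer 2 (seek_light) idle — unchanged: none
layer 3 (wander) active — suppresses: (-3, -1)
layer 4 (escape) active — suppresses: (-3, -1)
layer 5 (back_away) idle — unchanged: (-3, -1)
→ actuator (-3, -1) — from layer 4 (escape)

-3 -1 escape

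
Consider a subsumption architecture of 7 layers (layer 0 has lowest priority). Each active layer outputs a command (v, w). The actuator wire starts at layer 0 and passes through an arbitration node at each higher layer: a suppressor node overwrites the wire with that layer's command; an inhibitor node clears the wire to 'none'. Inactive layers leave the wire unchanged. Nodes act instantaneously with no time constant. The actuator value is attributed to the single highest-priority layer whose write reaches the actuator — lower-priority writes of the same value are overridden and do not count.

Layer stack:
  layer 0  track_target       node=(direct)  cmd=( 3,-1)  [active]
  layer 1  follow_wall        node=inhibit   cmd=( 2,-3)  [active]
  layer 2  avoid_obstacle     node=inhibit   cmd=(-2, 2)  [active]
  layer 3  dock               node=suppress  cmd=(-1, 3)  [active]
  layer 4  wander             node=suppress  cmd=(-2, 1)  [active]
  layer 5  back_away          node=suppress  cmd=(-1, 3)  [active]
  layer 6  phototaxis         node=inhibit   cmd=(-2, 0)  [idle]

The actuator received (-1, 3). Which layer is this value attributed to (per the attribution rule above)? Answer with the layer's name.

back_away

[0] track_target on; wire := (3, -1)
[1] follow_wall on (inhibit); wire := none
[2] avoid_obstacle on (inhibit); wire := none
[3] dock on (suppress); wire := (-1, 3)
[4] wander on (suppress); wire := (-2, 1)
[5] back_away on (suppress); wire := (-1, 3)
[6] phototaxis off; pass (-1, 3)
output (-1, 3)
last writer: layer 5 = back_away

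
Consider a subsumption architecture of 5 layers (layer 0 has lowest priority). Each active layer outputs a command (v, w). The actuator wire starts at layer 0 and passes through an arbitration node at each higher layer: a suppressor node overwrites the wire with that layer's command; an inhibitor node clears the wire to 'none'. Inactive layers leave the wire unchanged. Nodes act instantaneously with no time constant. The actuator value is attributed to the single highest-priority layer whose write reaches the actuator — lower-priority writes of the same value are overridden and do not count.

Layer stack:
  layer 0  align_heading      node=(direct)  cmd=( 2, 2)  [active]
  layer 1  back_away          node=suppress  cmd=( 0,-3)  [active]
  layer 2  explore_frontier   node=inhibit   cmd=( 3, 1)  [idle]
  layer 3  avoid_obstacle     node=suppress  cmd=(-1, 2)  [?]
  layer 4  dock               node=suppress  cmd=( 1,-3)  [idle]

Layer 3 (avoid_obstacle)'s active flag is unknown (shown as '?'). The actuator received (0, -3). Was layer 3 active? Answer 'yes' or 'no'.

no

If layer 3 is active=yes:
  actuator would be (-1, 2)
If layer 3 is active=no:
  actuator would be (0, -3)
Observed (0, -3), so layer 3 was idle.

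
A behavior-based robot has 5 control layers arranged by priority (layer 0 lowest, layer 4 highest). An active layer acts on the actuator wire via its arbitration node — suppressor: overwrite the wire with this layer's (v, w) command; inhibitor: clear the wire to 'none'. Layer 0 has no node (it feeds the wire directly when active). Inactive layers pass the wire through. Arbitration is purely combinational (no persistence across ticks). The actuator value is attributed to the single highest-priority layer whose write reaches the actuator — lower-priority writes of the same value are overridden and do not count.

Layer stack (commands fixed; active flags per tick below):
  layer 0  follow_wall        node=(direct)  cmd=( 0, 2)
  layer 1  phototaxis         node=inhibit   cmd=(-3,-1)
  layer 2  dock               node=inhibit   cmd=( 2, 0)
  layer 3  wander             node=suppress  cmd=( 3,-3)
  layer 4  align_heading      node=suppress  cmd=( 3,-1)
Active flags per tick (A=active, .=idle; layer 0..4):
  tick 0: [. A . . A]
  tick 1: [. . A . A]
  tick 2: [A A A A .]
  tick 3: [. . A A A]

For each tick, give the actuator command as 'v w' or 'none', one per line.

tick 0:
  layer 0 (follow_wall) idle — none
  layer 1 (phototaxis) active — inhibits: none
  layer 2 (dock) idle — unchanged: none
  layer 3 (wander) idle — unchanged: none
  layer 4 (align_heading) active — suppresses: (3, -1)
  → actuator (3, -1)
tick 1:
  layer 0 (follow_wall) idle — none
  layer 1 (phototaxis) idle — unchanged: none
  layer 2 (dock) active — inhibits: none
  layer 3 (wander) idle — unchanged: none
  layer 4 (align_heading) active — suppresses: (3, -1)
  → actuator (3, -1)
tick 2:
  layer 0 (follow_wall) active — direct: (0, 2)
  layer 1 (phototaxis) active — inhibits: none
  layer 2 (dock) active — inhibits: none
  layer 3 (wander) active — suppresses: (3, -3)
  layer 4 (align_heading) idle — unchanged: (3, -3)
  → actuator (3, -3)
tick 3:
  layer 0 (follow_wall) idle — none
  layer 1 (phototaxis) idle — unchanged: none
  layer 2 (dock) active — inhibits: none
  layer 3 (wander) active — suppresses: (3, -3)
  layer 4 (align_heading) active — suppresses: (3, -1)
  → actuator (3, -1)

3 -1
3 -1
3 -3
3 -1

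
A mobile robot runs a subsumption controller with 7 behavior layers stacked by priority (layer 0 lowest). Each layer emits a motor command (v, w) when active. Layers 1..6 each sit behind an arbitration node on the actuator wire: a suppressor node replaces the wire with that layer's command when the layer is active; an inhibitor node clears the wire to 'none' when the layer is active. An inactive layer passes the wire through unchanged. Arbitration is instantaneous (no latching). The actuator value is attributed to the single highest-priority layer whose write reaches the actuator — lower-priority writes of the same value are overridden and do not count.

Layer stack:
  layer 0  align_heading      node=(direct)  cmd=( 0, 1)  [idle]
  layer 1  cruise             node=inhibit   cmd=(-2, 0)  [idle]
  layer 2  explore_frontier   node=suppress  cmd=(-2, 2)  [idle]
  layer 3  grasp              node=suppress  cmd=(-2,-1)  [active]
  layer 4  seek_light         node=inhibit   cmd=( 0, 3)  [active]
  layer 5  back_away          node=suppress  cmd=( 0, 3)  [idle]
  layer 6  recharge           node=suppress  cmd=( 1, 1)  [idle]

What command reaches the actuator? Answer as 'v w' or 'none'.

none

L0 align_heading: idle → wire = none
L1 cruise: idle → wire stays none
L2 explore_frontier: idle → wire stays none
L3 grasp: active, suppressor → wire = (-2, -1)
L4 seek_light: active, inhibitor → wire = none
L5 back_away: idle → wire stays none
L6 recharge: idle → wire stays none
actuator = none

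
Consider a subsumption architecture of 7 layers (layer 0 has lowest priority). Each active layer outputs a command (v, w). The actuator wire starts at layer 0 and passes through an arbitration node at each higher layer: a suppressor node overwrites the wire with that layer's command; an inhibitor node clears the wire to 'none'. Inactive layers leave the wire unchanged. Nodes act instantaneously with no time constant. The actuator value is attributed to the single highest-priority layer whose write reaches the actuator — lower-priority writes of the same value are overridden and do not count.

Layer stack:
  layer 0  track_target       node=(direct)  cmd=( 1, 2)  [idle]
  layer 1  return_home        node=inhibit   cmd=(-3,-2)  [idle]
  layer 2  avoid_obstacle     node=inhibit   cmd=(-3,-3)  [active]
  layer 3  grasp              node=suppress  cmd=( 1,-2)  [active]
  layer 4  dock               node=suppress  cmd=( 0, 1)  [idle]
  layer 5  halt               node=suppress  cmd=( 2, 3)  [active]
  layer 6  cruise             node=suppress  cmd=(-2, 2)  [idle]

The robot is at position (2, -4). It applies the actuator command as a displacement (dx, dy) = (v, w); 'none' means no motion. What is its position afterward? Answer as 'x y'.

[0] track_target off; wire := none
[1] return_home off; pass none
[2] avoid_obstacle on (inhibit); wire := none
[3] grasp on (suppress); wire := (1, -2)
[4] dock off; pass (1, -2)
[5] halt on (suppress); wire := (2, 3)
[6] cruise off; pass (2, 3)
output (2, 3)
position: (2, -4) + (2, 3) = (4, -1)

4 -1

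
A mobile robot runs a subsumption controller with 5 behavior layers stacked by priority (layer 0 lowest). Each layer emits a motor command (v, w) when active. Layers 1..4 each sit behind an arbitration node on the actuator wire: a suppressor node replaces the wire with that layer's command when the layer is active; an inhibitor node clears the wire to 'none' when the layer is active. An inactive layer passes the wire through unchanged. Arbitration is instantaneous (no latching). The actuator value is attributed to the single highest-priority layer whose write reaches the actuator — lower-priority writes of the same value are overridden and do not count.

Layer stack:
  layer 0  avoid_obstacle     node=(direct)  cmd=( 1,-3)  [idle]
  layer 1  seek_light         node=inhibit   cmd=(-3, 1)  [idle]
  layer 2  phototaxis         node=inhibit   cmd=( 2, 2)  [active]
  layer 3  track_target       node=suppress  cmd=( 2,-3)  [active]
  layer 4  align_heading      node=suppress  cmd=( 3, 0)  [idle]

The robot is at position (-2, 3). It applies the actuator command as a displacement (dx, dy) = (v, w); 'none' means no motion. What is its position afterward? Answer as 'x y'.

L0 avoid_obstacle: idle → wire = none
L1 seek_light: idle → wire stays none
L2 phototaxis: active, inhibitor → wire = none
L3 track_target: active, suppressor → wire = (2, -3)
L4 align_heading: idle → wire stays (2, -3)
actuator = (2, -3)
position: (-2, 3) + (2, -3) = (0, 0)

0 0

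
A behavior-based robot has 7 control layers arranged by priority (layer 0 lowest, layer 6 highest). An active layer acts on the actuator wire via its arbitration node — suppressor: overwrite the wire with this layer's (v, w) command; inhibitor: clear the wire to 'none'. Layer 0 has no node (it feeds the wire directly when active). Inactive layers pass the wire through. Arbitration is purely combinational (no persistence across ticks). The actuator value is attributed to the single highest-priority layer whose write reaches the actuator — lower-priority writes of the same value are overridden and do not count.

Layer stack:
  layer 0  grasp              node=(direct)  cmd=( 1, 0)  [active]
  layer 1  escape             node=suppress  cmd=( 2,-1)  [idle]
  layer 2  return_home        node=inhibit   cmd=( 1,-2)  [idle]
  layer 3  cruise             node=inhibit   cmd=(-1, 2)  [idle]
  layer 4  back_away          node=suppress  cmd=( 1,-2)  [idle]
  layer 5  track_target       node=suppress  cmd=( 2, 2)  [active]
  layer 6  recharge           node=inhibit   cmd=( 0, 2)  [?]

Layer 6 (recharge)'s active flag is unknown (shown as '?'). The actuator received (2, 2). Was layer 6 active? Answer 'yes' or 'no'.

If layer 6 is active=yes:
  actuator would be none
If layer 6 is active=no:
  actuator would be (2, 2)
Observed (2, 2), so layer 6 was idle.

no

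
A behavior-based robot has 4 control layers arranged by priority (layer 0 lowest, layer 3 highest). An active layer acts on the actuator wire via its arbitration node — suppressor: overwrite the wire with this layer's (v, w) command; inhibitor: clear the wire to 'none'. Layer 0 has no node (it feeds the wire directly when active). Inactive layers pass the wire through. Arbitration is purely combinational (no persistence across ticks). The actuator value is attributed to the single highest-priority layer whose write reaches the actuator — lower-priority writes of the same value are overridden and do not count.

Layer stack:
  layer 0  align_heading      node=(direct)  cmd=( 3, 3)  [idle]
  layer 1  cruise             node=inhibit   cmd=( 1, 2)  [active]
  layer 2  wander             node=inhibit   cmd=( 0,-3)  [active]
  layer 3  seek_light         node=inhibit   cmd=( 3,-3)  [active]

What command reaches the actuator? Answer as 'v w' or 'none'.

none

layer 0 (align_heading) idle — none
layer 1 (cruise) active — inhibits: none
layer 2 (wander) active — inhibits: none
layer 3 (seek_light) active — inhibits: none
→ actuator none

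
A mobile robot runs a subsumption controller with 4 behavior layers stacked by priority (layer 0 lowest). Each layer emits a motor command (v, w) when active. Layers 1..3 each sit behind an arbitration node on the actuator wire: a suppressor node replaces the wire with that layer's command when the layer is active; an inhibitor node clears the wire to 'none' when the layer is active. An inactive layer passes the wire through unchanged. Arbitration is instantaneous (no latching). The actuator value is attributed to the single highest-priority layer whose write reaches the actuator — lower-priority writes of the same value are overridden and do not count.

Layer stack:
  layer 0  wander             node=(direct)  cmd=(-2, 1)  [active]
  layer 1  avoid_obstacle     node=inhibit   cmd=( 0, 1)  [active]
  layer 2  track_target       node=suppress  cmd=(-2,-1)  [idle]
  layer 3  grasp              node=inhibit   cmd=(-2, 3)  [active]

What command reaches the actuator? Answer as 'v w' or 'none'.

L0 wander: active, feeds wire = (-2, 1)
L1 avoid_obstacle: active, inhibitor → wire = none
L2 track_target: idle → wire stays none
L3 grasp: active, inhibitor → wire = none
actuator = none

none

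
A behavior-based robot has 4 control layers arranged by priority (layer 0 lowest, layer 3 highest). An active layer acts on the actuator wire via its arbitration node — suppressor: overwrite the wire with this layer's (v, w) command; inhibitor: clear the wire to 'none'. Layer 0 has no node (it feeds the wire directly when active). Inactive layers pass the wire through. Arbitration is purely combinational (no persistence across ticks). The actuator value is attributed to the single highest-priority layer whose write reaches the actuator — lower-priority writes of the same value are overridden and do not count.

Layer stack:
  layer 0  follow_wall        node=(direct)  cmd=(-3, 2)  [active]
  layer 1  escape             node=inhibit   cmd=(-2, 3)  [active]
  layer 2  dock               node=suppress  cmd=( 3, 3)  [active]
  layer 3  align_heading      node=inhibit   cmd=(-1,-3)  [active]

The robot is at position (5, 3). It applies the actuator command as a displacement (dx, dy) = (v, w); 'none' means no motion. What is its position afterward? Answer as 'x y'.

5 3

layer 0 (follow_wall) active — direct: (-3, 2)
layer 1 (escape) active — inhibits: none
layer 2 (dock) active — suppresses: (3, 3)
layer 3 (align_heading) active — inhibits: none
→ actuator none
position: (5, 3) + none = (5, 3)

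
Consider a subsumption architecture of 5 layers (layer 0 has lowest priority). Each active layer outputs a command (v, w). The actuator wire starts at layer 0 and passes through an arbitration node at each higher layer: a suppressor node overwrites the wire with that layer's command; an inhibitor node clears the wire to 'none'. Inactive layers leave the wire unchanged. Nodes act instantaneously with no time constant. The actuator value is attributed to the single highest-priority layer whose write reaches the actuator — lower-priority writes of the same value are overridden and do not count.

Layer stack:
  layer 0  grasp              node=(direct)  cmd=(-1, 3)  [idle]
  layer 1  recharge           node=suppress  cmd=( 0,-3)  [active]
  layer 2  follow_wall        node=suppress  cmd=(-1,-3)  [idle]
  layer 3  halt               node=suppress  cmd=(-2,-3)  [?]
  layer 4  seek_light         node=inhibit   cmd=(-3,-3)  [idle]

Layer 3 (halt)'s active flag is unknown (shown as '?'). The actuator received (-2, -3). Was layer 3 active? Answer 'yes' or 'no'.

If layer 3 is active=yes:
  actuator would be (-2, -3)
If layer 3 is active=no:
  actuator would be (0, -3)
Observed (-2, -3), so layer 3 was active.

yes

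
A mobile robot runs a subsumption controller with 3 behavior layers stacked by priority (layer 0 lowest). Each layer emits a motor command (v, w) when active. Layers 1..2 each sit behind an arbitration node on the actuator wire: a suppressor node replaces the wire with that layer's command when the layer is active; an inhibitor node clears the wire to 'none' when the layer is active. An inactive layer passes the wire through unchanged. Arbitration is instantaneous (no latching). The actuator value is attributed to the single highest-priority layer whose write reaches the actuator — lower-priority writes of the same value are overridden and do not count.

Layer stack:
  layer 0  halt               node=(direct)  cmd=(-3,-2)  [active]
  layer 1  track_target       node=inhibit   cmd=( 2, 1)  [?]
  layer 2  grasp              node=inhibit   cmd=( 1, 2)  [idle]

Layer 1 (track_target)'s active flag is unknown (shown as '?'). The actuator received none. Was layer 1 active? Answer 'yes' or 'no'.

yes

If layer 1 is active=yes:
  actuator would be none
If layer 1 is active=no:
  actuator would be (-3, -2)
Observed none, so layer 1 was active.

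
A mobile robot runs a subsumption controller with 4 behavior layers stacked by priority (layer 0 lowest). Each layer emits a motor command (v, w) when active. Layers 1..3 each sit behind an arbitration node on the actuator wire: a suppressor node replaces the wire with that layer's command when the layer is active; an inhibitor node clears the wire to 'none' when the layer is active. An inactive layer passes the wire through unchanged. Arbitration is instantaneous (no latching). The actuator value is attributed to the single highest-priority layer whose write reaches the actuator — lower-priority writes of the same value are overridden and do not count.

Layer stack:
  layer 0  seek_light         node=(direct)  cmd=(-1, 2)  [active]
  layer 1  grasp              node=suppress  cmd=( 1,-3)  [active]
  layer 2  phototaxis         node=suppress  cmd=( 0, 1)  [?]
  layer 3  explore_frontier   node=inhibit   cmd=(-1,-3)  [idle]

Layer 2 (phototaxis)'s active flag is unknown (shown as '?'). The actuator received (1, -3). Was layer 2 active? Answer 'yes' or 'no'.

no

If layer 2 is active=yes:
  actuator would be (0, 1)
If layer 2 is active=no:
  actuator would be (1, -3)
Observed (1, -3), so layer 2 was idle.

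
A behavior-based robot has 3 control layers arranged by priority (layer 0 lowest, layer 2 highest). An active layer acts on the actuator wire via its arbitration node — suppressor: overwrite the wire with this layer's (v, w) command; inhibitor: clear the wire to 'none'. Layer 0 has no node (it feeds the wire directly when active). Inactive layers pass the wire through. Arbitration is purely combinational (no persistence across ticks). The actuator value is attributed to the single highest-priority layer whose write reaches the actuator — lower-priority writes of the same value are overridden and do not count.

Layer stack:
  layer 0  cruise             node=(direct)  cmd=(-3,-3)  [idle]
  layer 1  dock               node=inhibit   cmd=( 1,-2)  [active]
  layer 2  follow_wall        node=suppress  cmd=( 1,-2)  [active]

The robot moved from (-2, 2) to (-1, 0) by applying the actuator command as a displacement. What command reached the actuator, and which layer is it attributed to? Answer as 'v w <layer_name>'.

1 -2 follow_wall

displacement = (-1, 0) − (-2, 2) = (1, -2)
[0] cruise off; wire := none
[1] dock on (inhibit); wire := none
[2] follow_wall on (suppress); wire := (1, -2)
output (1, -2) — from layer 2 (follow_wall)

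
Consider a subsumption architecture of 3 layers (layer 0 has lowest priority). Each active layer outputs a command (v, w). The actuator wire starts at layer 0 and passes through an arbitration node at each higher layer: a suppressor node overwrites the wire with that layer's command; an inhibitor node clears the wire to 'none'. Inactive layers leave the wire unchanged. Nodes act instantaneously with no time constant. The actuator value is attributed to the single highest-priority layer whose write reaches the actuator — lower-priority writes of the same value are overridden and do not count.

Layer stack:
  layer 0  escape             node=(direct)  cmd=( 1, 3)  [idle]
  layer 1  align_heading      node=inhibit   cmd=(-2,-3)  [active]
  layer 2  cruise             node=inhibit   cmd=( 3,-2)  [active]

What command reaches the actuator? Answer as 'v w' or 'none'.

none

[0] escape off; wire := none
[1] align_heading on (inhibit); wire := none
[2] cruise on (inhibit); wire := none
output none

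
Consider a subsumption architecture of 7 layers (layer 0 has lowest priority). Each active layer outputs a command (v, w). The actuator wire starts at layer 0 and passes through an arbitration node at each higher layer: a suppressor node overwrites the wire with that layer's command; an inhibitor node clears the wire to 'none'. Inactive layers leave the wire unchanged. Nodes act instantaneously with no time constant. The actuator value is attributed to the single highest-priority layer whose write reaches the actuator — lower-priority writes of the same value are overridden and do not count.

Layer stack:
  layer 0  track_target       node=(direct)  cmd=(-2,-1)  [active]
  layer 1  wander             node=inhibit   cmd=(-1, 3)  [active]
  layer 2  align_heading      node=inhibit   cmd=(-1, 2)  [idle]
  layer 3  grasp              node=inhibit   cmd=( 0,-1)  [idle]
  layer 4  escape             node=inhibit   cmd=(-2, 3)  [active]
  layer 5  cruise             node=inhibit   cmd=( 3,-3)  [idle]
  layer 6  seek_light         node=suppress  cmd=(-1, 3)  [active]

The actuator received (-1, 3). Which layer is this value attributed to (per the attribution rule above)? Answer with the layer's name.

L0 track_target: active, feeds wire = (-2, -1)
L1 wander: active, inhibitor → wire = none
L2 align_heading: idle → wire stays none
L3 grasp: idle → wire stays none
L4 escape: active, inhibitor → wire = none
L5 cruise: idle → wire stays none
L6 seek_light: active, suppressor → wire = (-1, 3)
actuator = (-1, 3)
last writer: layer 6 = seek_light

seek_light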